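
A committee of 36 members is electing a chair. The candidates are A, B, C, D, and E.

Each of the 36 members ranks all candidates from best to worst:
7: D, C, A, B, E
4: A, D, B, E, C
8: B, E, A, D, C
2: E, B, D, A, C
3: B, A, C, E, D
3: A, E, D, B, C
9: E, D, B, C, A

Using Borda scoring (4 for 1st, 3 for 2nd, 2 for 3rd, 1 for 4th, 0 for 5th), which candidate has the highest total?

A: 7×2 + 4×4 + 8×2 + 2×1 + 3×3 + 3×4 + 9×0 = 69
B: 7×1 + 4×2 + 8×4 + 2×3 + 3×4 + 3×1 + 9×2 = 86
C: 7×3 + 4×0 + 8×0 + 2×0 + 3×2 + 3×0 + 9×1 = 36
D: 7×4 + 4×3 + 8×1 + 2×2 + 3×0 + 3×2 + 9×3 = 85
E: 7×0 + 4×1 + 8×3 + 2×4 + 3×1 + 3×3 + 9×4 = 84

B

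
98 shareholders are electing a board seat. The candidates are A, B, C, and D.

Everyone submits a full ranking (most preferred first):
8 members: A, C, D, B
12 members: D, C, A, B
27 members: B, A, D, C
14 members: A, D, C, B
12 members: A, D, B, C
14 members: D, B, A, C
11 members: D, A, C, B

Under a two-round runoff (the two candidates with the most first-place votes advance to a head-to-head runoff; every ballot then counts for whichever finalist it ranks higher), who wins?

Round 1 first-place votes: A 34, B 27, C 0, D 37. D and A advance.
Runoff: D is ranked above A on 37 ballots, A above D on 61.

A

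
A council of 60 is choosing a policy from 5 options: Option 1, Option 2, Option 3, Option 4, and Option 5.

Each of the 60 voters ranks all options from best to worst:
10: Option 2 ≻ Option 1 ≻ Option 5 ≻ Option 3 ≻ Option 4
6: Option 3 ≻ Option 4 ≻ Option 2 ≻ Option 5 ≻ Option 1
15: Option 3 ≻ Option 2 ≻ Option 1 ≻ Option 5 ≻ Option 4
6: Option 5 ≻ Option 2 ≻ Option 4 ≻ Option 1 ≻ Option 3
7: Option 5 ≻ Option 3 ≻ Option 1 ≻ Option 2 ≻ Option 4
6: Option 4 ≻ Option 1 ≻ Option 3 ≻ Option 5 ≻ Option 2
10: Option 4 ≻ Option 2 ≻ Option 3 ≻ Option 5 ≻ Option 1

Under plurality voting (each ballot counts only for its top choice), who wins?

Option 3

First-place votes: Option 1 0, Option 2 10, Option 3 21, Option 4 16, Option 5 13.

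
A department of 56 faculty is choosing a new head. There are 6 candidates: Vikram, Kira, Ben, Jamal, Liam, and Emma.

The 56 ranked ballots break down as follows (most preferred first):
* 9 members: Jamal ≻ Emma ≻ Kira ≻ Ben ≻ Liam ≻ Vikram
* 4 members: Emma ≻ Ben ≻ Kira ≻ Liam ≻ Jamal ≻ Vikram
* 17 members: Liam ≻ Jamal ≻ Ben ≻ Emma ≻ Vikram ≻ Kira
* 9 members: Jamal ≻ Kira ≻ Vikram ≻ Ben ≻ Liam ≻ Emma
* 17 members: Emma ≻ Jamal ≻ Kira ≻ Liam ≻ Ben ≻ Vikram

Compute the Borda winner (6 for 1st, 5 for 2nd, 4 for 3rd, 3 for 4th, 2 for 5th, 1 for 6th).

Jamal

Vikram: 9×1 + 4×1 + 17×2 + 9×4 + 17×1 = 100
Kira: 9×4 + 4×4 + 17×1 + 9×5 + 17×4 = 182
Ben: 9×3 + 4×5 + 17×4 + 9×3 + 17×2 = 176
Jamal: 9×6 + 4×2 + 17×5 + 9×6 + 17×5 = 286
Liam: 9×2 + 4×3 + 17×6 + 9×2 + 17×3 = 201
Emma: 9×5 + 4×6 + 17×3 + 9×1 + 17×6 = 231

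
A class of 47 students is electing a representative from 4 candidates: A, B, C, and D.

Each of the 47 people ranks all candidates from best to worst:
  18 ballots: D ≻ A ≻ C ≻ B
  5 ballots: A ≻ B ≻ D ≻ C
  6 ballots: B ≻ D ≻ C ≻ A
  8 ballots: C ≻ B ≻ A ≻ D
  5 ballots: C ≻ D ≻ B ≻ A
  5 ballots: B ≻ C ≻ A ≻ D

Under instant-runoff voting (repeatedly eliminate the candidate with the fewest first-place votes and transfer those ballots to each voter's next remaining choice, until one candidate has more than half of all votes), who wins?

Round 1: A 5, B 11, C 13, D 18. A eliminated.
Round 2: B 16, C 13, D 18. C eliminated.
Round 3: B 24, D 23. B has a majority (≥24).

B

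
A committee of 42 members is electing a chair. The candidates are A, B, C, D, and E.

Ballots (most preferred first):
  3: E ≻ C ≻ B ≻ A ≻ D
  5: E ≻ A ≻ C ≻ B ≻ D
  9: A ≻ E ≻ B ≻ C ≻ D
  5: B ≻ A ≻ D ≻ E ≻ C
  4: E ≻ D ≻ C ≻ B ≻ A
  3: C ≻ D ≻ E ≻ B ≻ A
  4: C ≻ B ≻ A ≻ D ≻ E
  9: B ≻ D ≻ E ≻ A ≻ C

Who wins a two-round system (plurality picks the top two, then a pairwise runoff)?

E

Round 1 first-place votes: A 9, B 14, C 7, D 0, E 12. B and E advance.
Runoff: B is ranked above E on 18 ballots, E above B on 24.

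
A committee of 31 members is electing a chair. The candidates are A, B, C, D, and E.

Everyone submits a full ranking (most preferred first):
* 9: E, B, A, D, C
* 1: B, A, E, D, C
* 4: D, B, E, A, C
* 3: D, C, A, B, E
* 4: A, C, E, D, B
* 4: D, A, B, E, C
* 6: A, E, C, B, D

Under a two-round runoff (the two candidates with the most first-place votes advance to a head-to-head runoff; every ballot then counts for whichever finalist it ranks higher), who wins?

Round 1 first-place votes: A 10, B 1, C 0, D 11, E 9. D and A advance.
Runoff: D is ranked above A on 11 ballots, A above D on 20.

A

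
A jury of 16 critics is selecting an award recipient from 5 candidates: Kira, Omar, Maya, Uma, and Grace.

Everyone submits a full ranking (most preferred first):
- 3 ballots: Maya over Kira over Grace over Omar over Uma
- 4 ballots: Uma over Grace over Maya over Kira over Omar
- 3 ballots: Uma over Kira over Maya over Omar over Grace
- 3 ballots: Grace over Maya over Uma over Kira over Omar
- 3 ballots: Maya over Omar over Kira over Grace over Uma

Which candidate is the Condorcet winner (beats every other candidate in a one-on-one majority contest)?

Maya

Maya vs Kira: 13–3
Maya vs Omar: 16–0
Maya vs Uma: 9–7
Maya vs Grace: 9–7
Maya beats every other candidate.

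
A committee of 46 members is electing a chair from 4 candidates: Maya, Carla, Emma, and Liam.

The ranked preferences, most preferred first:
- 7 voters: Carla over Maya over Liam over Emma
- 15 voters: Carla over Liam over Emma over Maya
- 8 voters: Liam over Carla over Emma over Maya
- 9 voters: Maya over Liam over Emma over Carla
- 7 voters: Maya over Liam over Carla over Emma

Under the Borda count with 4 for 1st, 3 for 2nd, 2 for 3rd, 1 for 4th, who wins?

Liam

Maya: 7×3 + 15×1 + 8×1 + 9×4 + 7×4 = 108
Carla: 7×4 + 15×4 + 8×3 + 9×1 + 7×2 = 135
Emma: 7×1 + 15×2 + 8×2 + 9×2 + 7×1 = 78
Liam: 7×2 + 15×3 + 8×4 + 9×3 + 7×3 = 139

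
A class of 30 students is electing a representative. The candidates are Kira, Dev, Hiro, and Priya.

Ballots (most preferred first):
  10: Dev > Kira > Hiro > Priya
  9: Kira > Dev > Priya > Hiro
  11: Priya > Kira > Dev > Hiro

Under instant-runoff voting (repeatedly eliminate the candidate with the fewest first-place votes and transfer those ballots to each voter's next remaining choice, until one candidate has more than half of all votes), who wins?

Dev

Round 1: Kira 9, Dev 10, Hiro 0, Priya 11. Hiro eliminated.
Round 2: Kira 9, Dev 10, Priya 11. Kira eliminated.
Round 3: Dev 19, Priya 11. Dev has a majority (≥16).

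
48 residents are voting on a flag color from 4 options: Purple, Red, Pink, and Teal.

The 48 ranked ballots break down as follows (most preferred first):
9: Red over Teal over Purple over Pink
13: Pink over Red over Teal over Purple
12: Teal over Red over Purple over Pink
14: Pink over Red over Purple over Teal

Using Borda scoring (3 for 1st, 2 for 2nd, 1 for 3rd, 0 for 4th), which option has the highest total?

Purple: 9×1 + 13×0 + 12×1 + 14×1 = 35
Red: 9×3 + 13×2 + 12×2 + 14×2 = 105
Pink: 9×0 + 13×3 + 12×0 + 14×3 = 81
Teal: 9×2 + 13×1 + 12×3 + 14×0 = 67

Red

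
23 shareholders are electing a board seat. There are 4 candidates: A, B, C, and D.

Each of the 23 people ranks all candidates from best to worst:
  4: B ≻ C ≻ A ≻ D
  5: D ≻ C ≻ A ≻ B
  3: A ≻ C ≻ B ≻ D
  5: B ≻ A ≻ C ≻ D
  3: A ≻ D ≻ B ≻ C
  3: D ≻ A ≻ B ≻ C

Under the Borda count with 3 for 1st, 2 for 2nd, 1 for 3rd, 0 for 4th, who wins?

A

A: 4×1 + 5×1 + 3×3 + 5×2 + 3×3 + 3×2 = 43
B: 4×3 + 5×0 + 3×1 + 5×3 + 3×1 + 3×1 = 36
C: 4×2 + 5×2 + 3×2 + 5×1 + 3×0 + 3×0 = 29
D: 4×0 + 5×3 + 3×0 + 5×0 + 3×2 + 3×3 = 30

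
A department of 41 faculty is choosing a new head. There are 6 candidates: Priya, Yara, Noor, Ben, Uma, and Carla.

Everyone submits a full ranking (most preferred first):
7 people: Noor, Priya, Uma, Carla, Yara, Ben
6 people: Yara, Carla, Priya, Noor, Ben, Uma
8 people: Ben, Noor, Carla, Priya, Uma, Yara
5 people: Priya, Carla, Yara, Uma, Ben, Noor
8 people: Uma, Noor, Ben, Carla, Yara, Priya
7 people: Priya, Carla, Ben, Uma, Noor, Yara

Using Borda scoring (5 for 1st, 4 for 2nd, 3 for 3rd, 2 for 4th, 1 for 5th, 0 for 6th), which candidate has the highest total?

Priya: 7×4 + 6×3 + 8×2 + 5×5 + 8×0 + 7×5 = 122
Yara: 7×1 + 6×5 + 8×0 + 5×3 + 8×1 + 7×0 = 60
Noor: 7×5 + 6×2 + 8×4 + 5×0 + 8×4 + 7×1 = 118
Ben: 7×0 + 6×1 + 8×5 + 5×1 + 8×3 + 7×3 = 96
Uma: 7×3 + 6×0 + 8×1 + 5×2 + 8×5 + 7×2 = 93
Carla: 7×2 + 6×4 + 8×3 + 5×4 + 8×2 + 7×4 = 126

Carla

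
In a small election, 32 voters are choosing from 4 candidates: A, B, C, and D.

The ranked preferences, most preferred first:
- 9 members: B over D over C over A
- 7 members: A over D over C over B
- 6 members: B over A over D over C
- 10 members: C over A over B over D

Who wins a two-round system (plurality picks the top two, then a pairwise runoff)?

C

Round 1 first-place votes: A 7, B 15, C 10, D 0. B and C advance.
Runoff: B is ranked above C on 15 ballots, C above B on 17.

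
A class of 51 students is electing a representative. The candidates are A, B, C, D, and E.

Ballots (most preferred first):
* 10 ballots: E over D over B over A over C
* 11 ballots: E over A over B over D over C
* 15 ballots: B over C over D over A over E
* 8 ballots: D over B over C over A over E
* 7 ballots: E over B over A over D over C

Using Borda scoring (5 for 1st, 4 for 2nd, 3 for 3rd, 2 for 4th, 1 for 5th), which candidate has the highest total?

A: 10×2 + 11×4 + 15×2 + 8×2 + 7×3 = 131
B: 10×3 + 11×3 + 15×5 + 8×4 + 7×4 = 198
C: 10×1 + 11×1 + 15×4 + 8×3 + 7×1 = 112
D: 10×4 + 11×2 + 15×3 + 8×5 + 7×2 = 161
E: 10×5 + 11×5 + 15×1 + 8×1 + 7×5 = 163

B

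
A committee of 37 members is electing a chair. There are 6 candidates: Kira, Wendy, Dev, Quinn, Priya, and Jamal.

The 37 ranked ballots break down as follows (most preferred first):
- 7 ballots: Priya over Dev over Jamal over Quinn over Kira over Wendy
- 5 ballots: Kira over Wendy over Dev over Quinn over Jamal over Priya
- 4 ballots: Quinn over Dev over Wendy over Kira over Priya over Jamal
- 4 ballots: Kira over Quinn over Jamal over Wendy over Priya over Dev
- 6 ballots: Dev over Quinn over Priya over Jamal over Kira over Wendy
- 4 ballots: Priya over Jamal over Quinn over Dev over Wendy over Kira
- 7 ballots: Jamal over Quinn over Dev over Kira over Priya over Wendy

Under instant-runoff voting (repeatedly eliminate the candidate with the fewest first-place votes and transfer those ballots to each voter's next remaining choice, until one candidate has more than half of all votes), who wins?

Round 1: Kira 9, Wendy 0, Dev 6, Quinn 4, Priya 11, Jamal 7. Wendy eliminated.
Round 2: Kira 9, Dev 6, Quinn 4, Priya 11, Jamal 7. Quinn eliminated.
Round 3: Kira 9, Dev 10, Priya 11, Jamal 7. Jamal eliminated.
Round 4: Kira 9, Dev 17, Priya 11. Kira eliminated.
Round 5: Dev 22, Priya 15. Dev has a majority (≥19).

Dev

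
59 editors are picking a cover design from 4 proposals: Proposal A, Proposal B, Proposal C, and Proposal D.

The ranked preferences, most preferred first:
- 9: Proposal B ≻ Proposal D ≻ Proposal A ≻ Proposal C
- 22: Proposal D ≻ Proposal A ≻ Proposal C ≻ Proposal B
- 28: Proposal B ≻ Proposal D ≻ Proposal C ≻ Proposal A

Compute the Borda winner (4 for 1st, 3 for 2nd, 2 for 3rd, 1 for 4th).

Proposal D

Proposal A: 9×2 + 22×3 + 28×1 = 112
Proposal B: 9×4 + 22×1 + 28×4 = 170
Proposal C: 9×1 + 22×2 + 28×2 = 109
Proposal D: 9×3 + 22×4 + 28×3 = 199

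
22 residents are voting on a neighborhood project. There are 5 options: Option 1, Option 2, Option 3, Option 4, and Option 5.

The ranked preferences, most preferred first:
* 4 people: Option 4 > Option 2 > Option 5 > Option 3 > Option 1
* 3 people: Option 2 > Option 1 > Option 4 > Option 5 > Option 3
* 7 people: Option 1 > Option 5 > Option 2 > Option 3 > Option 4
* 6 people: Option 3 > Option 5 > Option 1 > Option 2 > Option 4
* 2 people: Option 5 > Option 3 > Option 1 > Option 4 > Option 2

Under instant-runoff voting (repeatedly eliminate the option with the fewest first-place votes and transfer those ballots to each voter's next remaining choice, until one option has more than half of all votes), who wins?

Option 3

Round 1: Option 1 7, Option 2 3, Option 3 6, Option 4 4, Option 5 2. Option 5 eliminated.
Round 2: Option 1 7, Option 2 3, Option 3 8, Option 4 4. Option 2 eliminated.
Round 3: Option 1 10, Option 3 8, Option 4 4. Option 4 eliminated.
Round 4: Option 1 10, Option 3 12. Option 3 has a majority (≥12).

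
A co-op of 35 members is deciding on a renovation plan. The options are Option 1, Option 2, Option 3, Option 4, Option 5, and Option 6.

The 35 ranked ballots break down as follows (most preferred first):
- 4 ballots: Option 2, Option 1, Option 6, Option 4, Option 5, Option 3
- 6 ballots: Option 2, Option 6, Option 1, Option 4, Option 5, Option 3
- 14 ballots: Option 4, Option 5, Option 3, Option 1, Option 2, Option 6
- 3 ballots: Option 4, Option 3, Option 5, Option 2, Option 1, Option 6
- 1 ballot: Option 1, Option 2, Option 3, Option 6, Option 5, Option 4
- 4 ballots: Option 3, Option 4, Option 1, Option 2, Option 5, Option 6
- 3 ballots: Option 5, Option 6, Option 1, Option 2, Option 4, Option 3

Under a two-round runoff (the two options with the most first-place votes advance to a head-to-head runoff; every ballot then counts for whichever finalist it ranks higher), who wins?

Option 4

Round 1 first-place votes: Option 1 1, Option 2 10, Option 3 4, Option 4 17, Option 5 3, Option 6 0. Option 4 and Option 2 advance.
Runoff: Option 4 is ranked above Option 2 on 21 ballots, Option 2 above Option 4 on 14.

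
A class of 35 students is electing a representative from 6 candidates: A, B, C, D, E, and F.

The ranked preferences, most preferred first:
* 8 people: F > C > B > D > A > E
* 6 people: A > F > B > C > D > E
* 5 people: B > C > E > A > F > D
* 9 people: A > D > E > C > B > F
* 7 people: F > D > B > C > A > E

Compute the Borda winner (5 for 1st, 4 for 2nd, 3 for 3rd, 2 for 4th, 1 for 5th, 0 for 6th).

F

A: 8×1 + 6×5 + 5×2 + 9×5 + 7×1 = 100
B: 8×3 + 6×3 + 5×5 + 9×1 + 7×3 = 97
C: 8×4 + 6×2 + 5×4 + 9×2 + 7×2 = 96
D: 8×2 + 6×1 + 5×0 + 9×4 + 7×4 = 86
E: 8×0 + 6×0 + 5×3 + 9×3 + 7×0 = 42
F: 8×5 + 6×4 + 5×1 + 9×0 + 7×5 = 104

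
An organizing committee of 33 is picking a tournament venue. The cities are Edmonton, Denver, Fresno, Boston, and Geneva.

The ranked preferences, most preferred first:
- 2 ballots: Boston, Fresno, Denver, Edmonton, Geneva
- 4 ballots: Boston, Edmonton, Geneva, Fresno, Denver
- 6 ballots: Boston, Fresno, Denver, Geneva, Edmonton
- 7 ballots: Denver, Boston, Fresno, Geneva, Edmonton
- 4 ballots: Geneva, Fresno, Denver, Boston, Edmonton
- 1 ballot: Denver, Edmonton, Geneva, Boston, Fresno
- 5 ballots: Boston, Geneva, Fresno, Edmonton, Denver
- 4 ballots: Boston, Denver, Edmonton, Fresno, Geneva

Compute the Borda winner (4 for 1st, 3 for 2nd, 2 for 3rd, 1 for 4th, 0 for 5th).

Boston

Edmonton: 2×1 + 4×3 + 6×0 + 7×0 + 4×0 + 1×3 + 5×1 + 4×2 = 30
Denver: 2×2 + 4×0 + 6×2 + 7×4 + 4×2 + 1×4 + 5×0 + 4×3 = 68
Fresno: 2×3 + 4×1 + 6×3 + 7×2 + 4×3 + 1×0 + 5×2 + 4×1 = 68
Boston: 2×4 + 4×4 + 6×4 + 7×3 + 4×1 + 1×1 + 5×4 + 4×4 = 110
Geneva: 2×0 + 4×2 + 6×1 + 7×1 + 4×4 + 1×2 + 5×3 + 4×0 = 54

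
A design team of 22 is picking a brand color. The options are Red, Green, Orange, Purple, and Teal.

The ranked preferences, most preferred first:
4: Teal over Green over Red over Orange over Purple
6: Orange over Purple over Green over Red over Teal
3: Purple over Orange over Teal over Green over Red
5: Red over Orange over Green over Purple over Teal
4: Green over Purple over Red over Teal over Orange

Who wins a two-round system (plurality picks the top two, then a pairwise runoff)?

Round 1 first-place votes: Red 5, Green 4, Orange 6, Purple 3, Teal 4. Orange and Red advance.
Runoff: Orange is ranked above Red on 9 ballots, Red above Orange on 13.

Red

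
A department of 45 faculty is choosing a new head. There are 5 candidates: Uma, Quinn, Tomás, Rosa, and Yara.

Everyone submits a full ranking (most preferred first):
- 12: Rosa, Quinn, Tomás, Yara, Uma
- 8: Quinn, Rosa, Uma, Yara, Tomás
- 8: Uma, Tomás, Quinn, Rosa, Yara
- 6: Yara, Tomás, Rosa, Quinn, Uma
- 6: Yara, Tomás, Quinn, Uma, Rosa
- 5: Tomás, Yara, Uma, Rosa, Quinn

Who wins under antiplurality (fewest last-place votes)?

Quinn

Last-place votes: Uma 18, Quinn 5, Tomás 8, Rosa 6, Yara 8.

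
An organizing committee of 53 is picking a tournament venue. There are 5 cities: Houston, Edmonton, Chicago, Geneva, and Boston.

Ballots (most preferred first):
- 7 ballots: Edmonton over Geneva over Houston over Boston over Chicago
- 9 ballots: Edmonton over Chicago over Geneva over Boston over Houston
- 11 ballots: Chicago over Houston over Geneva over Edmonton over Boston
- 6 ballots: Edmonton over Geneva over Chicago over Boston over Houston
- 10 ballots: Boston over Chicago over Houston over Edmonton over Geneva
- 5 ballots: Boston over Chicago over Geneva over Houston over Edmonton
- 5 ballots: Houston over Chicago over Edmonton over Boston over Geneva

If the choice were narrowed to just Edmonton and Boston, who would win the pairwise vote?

Edmonton

Edmonton is ranked above Boston on 38 ballots; Boston above Edmonton on 15.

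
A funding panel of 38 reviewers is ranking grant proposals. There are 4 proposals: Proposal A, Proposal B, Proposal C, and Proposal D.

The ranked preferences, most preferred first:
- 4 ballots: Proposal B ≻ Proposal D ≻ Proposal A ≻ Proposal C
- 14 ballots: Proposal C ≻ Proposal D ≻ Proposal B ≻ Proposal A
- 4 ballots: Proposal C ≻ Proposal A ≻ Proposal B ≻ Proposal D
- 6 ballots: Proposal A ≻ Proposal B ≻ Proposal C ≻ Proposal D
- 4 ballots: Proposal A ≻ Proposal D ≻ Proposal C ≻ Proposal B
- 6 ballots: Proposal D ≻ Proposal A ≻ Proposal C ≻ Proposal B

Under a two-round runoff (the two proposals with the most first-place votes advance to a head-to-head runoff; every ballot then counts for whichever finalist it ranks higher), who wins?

Proposal A

Round 1 first-place votes: Proposal A 10, Proposal B 4, Proposal C 18, Proposal D 6. Proposal C and Proposal A advance.
Runoff: Proposal C is ranked above Proposal A on 18 ballots, Proposal A above Proposal C on 20.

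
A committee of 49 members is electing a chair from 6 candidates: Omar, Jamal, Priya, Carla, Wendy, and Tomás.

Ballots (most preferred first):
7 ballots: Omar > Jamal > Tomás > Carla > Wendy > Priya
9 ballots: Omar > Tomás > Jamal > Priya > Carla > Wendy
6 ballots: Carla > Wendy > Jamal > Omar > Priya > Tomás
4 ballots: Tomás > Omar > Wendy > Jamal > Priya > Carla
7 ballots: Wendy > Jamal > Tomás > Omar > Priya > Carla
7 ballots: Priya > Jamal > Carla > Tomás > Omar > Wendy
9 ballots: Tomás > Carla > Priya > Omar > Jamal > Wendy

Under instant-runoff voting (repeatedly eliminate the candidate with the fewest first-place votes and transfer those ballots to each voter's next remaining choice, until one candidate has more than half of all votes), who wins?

Round 1: Omar 16, Jamal 0, Priya 7, Carla 6, Wendy 7, Tomás 13. Jamal eliminated.
Round 2: Omar 16, Priya 7, Carla 6, Wendy 7, Tomás 13. Carla eliminated.
Round 3: Omar 16, Priya 7, Wendy 13, Tomás 13. Priya eliminated.
Round 4: Omar 16, Wendy 13, Tomás 20. Wendy eliminated.
Round 5: Omar 22, Tomás 27. Tomás has a majority (≥25).

Tomás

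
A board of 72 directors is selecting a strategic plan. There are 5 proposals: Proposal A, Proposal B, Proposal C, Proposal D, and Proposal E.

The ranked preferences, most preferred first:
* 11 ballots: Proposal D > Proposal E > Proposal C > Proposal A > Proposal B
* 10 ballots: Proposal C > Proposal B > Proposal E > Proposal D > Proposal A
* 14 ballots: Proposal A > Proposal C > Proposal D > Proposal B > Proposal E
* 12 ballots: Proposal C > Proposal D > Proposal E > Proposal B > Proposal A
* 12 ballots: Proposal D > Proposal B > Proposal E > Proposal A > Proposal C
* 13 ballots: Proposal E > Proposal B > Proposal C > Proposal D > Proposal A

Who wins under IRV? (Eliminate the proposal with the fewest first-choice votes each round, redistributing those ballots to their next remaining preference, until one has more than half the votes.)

Round 1: Proposal A 14, Proposal B 0, Proposal C 22, Proposal D 23, Proposal E 13. Proposal B eliminated.
Round 2: Proposal A 14, Proposal C 22, Proposal D 23, Proposal E 13. Proposal E eliminated.
Round 3: Proposal A 14, Proposal C 35, Proposal D 23. Proposal A eliminated.
Round 4: Proposal C 49, Proposal D 23. Proposal C has a majority (≥37).

Proposal C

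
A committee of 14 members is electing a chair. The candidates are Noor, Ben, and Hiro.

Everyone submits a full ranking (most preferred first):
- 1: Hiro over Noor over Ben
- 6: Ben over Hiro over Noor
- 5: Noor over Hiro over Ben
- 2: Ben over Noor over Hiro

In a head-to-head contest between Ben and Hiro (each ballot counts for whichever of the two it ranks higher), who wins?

Ben

Ben is ranked above Hiro on 8 ballots; Hiro above Ben on 6.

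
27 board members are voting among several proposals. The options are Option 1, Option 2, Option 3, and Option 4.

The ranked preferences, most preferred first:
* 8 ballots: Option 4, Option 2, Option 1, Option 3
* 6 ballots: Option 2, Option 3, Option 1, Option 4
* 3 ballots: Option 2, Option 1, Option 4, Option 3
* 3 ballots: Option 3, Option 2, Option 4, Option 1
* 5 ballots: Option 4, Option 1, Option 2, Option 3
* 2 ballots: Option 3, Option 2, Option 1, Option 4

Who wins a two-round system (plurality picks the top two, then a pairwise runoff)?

Option 2

Round 1 first-place votes: Option 1 0, Option 2 9, Option 3 5, Option 4 13. Option 4 and Option 2 advance.
Runoff: Option 4 is ranked above Option 2 on 13 ballots, Option 2 above Option 4 on 14.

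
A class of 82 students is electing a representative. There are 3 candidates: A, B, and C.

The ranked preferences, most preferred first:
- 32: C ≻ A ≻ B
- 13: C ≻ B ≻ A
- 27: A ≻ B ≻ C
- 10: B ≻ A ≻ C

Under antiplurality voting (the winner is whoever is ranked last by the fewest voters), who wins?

Last-place votes: A 13, B 32, C 37.

A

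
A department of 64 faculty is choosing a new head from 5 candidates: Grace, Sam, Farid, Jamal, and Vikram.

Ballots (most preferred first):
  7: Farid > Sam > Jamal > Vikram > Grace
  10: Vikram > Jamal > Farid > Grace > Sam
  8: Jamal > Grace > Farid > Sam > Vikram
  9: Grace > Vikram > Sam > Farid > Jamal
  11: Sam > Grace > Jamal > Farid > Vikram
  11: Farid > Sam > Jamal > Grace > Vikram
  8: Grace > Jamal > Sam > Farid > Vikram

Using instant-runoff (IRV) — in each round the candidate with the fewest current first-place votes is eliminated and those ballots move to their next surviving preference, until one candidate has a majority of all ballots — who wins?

Round 1: Grace 17, Sam 11, Farid 18, Jamal 8, Vikram 10. Jamal eliminated.
Round 2: Grace 25, Sam 11, Farid 18, Vikram 10. Vikram eliminated.
Round 3: Grace 25, Sam 11, Farid 28. Sam eliminated.
Round 4: Grace 36, Farid 28. Grace has a majority (≥33).

Grace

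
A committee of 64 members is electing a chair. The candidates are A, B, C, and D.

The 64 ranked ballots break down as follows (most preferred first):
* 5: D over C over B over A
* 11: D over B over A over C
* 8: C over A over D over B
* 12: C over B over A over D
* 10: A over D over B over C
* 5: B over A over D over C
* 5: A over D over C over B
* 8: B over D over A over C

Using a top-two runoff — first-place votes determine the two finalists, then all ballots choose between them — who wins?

D

Round 1 first-place votes: A 15, B 13, C 20, D 16. C and D advance.
Runoff: C is ranked above D on 20 ballots, D above C on 44.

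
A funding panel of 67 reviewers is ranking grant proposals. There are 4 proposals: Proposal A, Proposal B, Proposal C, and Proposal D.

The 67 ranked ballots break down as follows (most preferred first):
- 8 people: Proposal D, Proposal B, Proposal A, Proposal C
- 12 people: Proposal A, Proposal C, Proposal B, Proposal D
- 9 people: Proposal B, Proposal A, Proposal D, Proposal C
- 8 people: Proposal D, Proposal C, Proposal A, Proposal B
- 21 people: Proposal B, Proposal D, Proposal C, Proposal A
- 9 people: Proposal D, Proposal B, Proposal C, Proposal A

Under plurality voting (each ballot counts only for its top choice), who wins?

Proposal B

First-place votes: Proposal A 12, Proposal B 30, Proposal C 0, Proposal D 25.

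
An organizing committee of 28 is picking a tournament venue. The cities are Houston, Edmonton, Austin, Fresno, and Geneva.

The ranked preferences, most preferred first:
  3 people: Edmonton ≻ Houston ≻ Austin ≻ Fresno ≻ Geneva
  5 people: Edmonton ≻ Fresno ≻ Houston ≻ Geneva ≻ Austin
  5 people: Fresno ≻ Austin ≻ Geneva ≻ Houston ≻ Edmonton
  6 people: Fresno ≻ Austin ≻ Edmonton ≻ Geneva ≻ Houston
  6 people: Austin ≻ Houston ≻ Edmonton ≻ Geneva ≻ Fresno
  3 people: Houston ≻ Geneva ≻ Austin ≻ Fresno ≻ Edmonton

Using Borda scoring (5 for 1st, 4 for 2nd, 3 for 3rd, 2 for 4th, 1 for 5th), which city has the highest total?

Houston: 3×4 + 5×3 + 5×2 + 6×1 + 6×4 + 3×5 = 82
Edmonton: 3×5 + 5×5 + 5×1 + 6×3 + 6×3 + 3×1 = 84
Austin: 3×3 + 5×1 + 5×4 + 6×4 + 6×5 + 3×3 = 97
Fresno: 3×2 + 5×4 + 5×5 + 6×5 + 6×1 + 3×2 = 93
Geneva: 3×1 + 5×2 + 5×3 + 6×2 + 6×2 + 3×4 = 64

Austin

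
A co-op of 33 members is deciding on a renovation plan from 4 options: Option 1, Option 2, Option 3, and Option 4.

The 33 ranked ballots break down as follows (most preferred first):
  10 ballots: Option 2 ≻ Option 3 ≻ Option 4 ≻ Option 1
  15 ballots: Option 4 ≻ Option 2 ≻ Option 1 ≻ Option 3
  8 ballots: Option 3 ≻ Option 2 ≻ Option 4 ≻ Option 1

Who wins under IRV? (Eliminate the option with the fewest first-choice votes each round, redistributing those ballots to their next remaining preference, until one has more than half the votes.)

Option 2

Round 1: Option 1 0, Option 2 10, Option 3 8, Option 4 15. Option 1 eliminated.
Round 2: Option 2 10, Option 3 8, Option 4 15. Option 3 eliminated.
Round 3: Option 2 18, Option 4 15. Option 2 has a majority (≥17).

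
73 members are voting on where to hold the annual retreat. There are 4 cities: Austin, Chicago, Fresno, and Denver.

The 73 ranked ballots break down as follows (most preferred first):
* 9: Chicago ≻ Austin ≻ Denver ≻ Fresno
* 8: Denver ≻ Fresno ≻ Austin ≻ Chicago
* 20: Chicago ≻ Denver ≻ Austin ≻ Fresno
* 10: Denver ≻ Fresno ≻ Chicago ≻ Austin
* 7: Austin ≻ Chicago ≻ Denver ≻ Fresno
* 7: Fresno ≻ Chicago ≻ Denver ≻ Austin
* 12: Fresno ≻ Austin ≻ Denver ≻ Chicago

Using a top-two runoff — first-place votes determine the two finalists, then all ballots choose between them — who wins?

Round 1 first-place votes: Austin 7, Chicago 29, Fresno 19, Denver 18. Chicago and Fresno advance.
Runoff: Chicago is ranked above Fresno on 36 ballots, Fresno above Chicago on 37.

Fresno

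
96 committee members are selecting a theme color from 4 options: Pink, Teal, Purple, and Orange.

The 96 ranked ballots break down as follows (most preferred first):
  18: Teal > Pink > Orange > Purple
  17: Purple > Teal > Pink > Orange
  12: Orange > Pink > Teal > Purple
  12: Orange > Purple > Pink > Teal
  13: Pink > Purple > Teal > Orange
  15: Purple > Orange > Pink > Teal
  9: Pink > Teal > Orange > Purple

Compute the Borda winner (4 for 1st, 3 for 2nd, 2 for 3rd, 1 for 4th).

Pink

Pink: 18×3 + 17×2 + 12×3 + 12×2 + 13×4 + 15×2 + 9×4 = 266
Teal: 18×4 + 17×3 + 12×2 + 12×1 + 13×2 + 15×1 + 9×3 = 227
Purple: 18×1 + 17×4 + 12×1 + 12×3 + 13×3 + 15×4 + 9×1 = 242
Orange: 18×2 + 17×1 + 12×4 + 12×4 + 13×1 + 15×3 + 9×2 = 225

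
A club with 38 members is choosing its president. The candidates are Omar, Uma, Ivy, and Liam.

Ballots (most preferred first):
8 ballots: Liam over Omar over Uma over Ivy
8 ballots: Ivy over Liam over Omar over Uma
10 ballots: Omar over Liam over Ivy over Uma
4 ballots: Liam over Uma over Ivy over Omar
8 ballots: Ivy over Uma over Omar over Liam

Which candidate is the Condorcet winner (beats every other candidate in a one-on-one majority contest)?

Liam vs Omar: 20–18
Liam vs Uma: 30–8
Liam vs Ivy: 22–16
Liam beats every other candidate.

Liam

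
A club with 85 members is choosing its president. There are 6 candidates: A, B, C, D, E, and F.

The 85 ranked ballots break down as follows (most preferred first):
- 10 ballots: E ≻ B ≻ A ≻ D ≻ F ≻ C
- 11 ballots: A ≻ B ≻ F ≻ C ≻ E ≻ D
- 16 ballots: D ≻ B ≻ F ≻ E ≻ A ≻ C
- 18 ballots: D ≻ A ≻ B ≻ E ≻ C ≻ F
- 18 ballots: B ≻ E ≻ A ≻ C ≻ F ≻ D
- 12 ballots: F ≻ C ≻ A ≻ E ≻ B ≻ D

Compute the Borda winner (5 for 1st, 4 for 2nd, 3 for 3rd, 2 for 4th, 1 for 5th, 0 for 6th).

B

A: 10×3 + 11×5 + 16×1 + 18×4 + 18×3 + 12×3 = 263
B: 10×4 + 11×4 + 16×4 + 18×3 + 18×5 + 12×1 = 304
C: 10×0 + 11×2 + 16×0 + 18×1 + 18×2 + 12×4 = 124
D: 10×2 + 11×0 + 16×5 + 18×5 + 18×0 + 12×0 = 190
E: 10×5 + 11×1 + 16×2 + 18×2 + 18×4 + 12×2 = 225
F: 10×1 + 11×3 + 16×3 + 18×0 + 18×1 + 12×5 = 169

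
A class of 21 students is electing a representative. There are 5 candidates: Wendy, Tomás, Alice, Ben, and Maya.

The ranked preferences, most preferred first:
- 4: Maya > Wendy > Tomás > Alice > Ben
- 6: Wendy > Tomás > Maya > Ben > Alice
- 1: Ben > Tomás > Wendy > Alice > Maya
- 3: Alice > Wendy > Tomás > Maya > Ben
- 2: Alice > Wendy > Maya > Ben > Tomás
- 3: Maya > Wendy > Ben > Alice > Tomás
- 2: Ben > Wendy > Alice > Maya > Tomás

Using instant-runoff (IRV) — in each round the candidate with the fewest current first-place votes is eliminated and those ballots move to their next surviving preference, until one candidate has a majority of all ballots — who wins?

Round 1: Wendy 6, Tomás 0, Alice 5, Ben 3, Maya 7. Tomás eliminated.
Round 2: Wendy 6, Alice 5, Ben 3, Maya 7. Ben eliminated.
Round 3: Wendy 9, Alice 5, Maya 7. Alice eliminated.
Round 4: Wendy 14, Maya 7. Wendy has a majority (≥11).

Wendy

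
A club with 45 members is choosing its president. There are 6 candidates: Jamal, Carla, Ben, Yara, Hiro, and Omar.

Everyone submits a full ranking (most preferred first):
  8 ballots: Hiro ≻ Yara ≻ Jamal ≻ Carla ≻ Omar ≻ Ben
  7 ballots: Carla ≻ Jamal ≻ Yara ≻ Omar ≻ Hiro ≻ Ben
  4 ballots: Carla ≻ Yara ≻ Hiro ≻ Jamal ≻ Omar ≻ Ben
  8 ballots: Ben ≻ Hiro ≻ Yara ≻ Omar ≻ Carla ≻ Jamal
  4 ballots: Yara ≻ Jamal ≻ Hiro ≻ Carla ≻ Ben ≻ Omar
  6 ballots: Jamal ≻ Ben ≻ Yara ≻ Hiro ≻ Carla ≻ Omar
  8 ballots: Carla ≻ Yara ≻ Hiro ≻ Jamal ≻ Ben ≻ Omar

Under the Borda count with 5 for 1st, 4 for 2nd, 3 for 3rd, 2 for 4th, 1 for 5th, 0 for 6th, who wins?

Yara

Jamal: 8×3 + 7×4 + 4×2 + 8×0 + 4×4 + 6×5 + 8×2 = 122
Carla: 8×2 + 7×5 + 4×5 + 8×1 + 4×2 + 6×1 + 8×5 = 133
Ben: 8×0 + 7×0 + 4×0 + 8×5 + 4×1 + 6×4 + 8×1 = 76
Yara: 8×4 + 7×3 + 4×4 + 8×3 + 4×5 + 6×3 + 8×4 = 163
Hiro: 8×5 + 7×1 + 4×3 + 8×4 + 4×3 + 6×2 + 8×3 = 139
Omar: 8×1 + 7×2 + 4×1 + 8×2 + 4×0 + 6×0 + 8×0 = 42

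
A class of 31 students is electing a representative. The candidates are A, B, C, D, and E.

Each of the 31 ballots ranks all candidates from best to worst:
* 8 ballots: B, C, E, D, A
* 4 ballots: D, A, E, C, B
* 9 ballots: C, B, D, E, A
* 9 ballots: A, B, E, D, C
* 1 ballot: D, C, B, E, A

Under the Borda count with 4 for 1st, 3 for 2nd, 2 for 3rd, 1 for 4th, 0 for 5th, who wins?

A: 8×0 + 4×3 + 9×0 + 9×4 + 1×0 = 48
B: 8×4 + 4×0 + 9×3 + 9×3 + 1×2 = 88
C: 8×3 + 4×1 + 9×4 + 9×0 + 1×3 = 67
D: 8×1 + 4×4 + 9×2 + 9×1 + 1×4 = 55
E: 8×2 + 4×2 + 9×1 + 9×2 + 1×1 = 52

B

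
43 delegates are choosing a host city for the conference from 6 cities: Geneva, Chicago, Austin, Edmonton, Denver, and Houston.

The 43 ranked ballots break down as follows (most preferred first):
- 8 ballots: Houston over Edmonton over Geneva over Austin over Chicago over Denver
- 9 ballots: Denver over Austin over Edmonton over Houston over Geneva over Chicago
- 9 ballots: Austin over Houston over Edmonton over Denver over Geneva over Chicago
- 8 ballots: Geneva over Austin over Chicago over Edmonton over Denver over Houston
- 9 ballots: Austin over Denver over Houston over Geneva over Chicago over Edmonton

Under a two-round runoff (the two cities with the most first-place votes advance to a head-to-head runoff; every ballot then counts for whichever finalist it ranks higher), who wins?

Austin

Round 1 first-place votes: Geneva 8, Chicago 0, Austin 18, Edmonton 0, Denver 9, Houston 8. Austin and Denver advance.
Runoff: Austin is ranked above Denver on 34 ballots, Denver above Austin on 9.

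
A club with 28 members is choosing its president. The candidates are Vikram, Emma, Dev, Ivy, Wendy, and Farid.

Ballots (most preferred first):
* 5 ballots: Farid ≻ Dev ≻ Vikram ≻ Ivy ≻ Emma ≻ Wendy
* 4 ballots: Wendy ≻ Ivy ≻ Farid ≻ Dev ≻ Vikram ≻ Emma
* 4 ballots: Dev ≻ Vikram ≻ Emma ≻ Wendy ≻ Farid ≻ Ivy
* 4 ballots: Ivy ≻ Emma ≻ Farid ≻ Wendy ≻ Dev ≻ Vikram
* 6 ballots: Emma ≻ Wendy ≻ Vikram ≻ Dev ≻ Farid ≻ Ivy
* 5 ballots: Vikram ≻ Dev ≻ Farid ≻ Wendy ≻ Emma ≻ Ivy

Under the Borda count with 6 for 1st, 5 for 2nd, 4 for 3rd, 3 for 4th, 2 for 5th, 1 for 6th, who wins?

Vikram: 5×4 + 4×2 + 4×5 + 4×1 + 6×4 + 5×6 = 106
Emma: 5×2 + 4×1 + 4×4 + 4×5 + 6×6 + 5×2 = 96
Dev: 5×5 + 4×3 + 4×6 + 4×2 + 6×3 + 5×5 = 112
Ivy: 5×3 + 4×5 + 4×1 + 4×6 + 6×1 + 5×1 = 74
Wendy: 5×1 + 4×6 + 4×3 + 4×3 + 6×5 + 5×3 = 98
Farid: 5×6 + 4×4 + 4×2 + 4×4 + 6×2 + 5×4 = 102

Dev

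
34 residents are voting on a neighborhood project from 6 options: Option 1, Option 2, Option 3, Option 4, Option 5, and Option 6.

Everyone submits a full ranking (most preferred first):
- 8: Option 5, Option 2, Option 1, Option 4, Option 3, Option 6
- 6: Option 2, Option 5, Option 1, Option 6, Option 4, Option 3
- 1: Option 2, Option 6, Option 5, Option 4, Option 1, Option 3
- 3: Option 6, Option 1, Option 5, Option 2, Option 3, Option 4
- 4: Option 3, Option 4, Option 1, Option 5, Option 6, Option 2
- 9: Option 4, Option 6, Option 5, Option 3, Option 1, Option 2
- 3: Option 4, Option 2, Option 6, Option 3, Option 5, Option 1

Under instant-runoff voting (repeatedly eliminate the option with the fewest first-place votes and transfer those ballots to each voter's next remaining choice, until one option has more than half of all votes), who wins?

Option 5

Round 1: Option 1 0, Option 2 7, Option 3 4, Option 4 12, Option 5 8, Option 6 3. Option 1 eliminated.
Round 2: Option 2 7, Option 3 4, Option 4 12, Option 5 8, Option 6 3. Option 6 eliminated.
Round 3: Option 2 7, Option 3 4, Option 4 12, Option 5 11. Option 3 eliminated.
Round 4: Option 2 7, Option 4 16, Option 5 11. Option 2 eliminated.
Round 5: Option 4 16, Option 5 18. Option 5 has a majority (≥18).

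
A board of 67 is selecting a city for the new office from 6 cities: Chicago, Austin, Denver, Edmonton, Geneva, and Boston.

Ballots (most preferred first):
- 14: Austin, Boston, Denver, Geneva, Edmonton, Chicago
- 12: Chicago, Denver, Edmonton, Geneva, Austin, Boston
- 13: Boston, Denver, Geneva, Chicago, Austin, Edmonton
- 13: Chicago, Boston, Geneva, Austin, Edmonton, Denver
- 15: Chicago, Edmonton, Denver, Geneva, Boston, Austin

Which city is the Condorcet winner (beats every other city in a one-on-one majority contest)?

Chicago

Chicago vs Austin: 53–14
Chicago vs Denver: 40–27
Chicago vs Edmonton: 53–14
Chicago vs Geneva: 40–27
Chicago vs Boston: 40–27
Chicago beats every other city.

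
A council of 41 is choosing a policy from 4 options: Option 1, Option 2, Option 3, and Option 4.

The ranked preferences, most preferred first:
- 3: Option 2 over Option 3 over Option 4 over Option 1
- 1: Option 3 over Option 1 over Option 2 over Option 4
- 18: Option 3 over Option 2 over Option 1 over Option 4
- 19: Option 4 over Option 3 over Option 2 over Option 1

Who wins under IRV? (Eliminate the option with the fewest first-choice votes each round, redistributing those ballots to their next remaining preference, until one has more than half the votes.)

Round 1: Option 1 0, Option 2 3, Option 3 19, Option 4 19. Option 1 eliminated.
Round 2: Option 2 3, Option 3 19, Option 4 19. Option 2 eliminated.
Round 3: Option 3 22, Option 4 19. Option 3 has a majority (≥21).

Option 3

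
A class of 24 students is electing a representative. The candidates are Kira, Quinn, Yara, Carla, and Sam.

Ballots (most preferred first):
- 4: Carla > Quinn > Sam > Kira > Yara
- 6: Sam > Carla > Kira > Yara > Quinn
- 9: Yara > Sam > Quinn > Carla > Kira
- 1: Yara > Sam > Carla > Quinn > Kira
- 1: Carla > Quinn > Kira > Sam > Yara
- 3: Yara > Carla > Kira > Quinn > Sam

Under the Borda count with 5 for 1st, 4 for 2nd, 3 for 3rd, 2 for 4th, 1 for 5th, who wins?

Kira: 4×2 + 6×3 + 9×1 + 1×1 + 1×3 + 3×3 = 48
Quinn: 4×4 + 6×1 + 9×3 + 1×2 + 1×4 + 3×2 = 61
Yara: 4×1 + 6×2 + 9×5 + 1×5 + 1×1 + 3×5 = 82
Carla: 4×5 + 6×4 + 9×2 + 1×3 + 1×5 + 3×4 = 82
Sam: 4×3 + 6×5 + 9×4 + 1×4 + 1×2 + 3×1 = 87

Sam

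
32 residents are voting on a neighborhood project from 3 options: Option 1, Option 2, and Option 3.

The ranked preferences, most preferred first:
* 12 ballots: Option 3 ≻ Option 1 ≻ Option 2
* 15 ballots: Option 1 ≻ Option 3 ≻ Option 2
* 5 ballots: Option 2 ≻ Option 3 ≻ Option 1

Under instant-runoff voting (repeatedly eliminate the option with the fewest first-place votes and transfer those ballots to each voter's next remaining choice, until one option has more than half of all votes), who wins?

Option 3

Round 1: Option 1 15, Option 2 5, Option 3 12. Option 2 eliminated.
Round 2: Option 1 15, Option 3 17. Option 3 has a majority (≥17).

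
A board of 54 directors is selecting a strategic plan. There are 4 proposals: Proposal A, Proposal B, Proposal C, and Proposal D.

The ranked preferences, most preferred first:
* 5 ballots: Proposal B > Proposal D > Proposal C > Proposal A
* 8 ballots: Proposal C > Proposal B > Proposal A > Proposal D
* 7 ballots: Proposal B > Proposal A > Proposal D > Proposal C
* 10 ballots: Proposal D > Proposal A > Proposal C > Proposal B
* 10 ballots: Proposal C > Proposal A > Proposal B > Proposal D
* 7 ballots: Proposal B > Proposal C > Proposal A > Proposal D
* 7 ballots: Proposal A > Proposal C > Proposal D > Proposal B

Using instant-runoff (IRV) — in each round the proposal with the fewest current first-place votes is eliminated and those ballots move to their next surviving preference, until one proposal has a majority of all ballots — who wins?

Proposal C

Round 1: Proposal A 7, Proposal B 19, Proposal C 18, Proposal D 10. Proposal A eliminated.
Round 2: Proposal B 19, Proposal C 25, Proposal D 10. Proposal D eliminated.
Round 3: Proposal B 19, Proposal C 35. Proposal C has a majority (≥28).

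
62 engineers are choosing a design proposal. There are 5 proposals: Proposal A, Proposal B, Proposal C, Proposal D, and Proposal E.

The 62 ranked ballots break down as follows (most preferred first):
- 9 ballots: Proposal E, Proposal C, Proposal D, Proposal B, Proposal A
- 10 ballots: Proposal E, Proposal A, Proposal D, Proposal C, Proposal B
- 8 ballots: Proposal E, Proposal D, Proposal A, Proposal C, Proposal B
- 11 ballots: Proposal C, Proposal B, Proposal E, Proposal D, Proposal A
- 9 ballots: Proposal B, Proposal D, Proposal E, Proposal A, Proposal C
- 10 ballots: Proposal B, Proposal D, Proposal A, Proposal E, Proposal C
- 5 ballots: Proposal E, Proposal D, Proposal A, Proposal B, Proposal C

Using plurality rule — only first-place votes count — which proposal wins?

Proposal E

First-place votes: Proposal A 0, Proposal B 19, Proposal C 11, Proposal D 0, Proposal E 32.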